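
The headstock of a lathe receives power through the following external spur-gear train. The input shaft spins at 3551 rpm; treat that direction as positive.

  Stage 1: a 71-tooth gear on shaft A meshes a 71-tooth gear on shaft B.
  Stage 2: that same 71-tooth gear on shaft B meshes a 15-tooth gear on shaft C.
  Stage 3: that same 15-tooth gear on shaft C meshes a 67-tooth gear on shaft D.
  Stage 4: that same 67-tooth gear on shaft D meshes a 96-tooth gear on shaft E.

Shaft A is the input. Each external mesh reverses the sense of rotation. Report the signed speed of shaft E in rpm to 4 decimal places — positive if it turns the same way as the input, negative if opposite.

Stage 1 [71T→71T]: ω = 3551.0000×71/71 = 3551.0000 rpm, dir flips to −; running = −3551.0000
Stage 2 [71T→15T]: ω = 3551.0000×71/15 = 16808.0667 rpm, dir flips to +; running = +16808.0667
Stage 3 [15T→67T]: ω = 16808.0667×15/67 = 3763.0000 rpm, dir flips to −; running = −3763.0000
Stage 4 [67T→96T]: ω = 3763.0000×67/96 = 2626.2604 rpm, dir flips to +; running = +2626.2604

+2626.2604 rpm (same as input, |ω| = 2626.2604 rpm)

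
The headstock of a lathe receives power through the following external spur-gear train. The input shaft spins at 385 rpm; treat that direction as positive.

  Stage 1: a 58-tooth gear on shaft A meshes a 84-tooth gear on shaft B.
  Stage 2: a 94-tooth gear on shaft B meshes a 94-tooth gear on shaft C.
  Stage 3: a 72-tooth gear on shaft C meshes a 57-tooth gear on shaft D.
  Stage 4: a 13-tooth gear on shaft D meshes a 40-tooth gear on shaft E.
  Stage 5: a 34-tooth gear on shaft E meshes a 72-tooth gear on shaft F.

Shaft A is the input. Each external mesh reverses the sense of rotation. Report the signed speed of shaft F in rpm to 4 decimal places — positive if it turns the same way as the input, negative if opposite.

Stage 1 [58T→84T]: ω = 385.0000×58/84 = 265.8333 rpm, dir flips to −; running = −265.8333
Stage 2 [94T→94T]: ω = 265.8333×94/94 = 265.8333 rpm, dir flips to +; running = +265.8333
Stage 3 [72T→57T]: ω = 265.8333×72/57 = 335.7895 rpm, dir flips to −; running = −335.7895
Stage 4 [13T→40T]: ω = 335.7895×13/40 = 109.1316 rpm, dir flips to +; running = +109.1316
Stage 5 [34T→72T]: ω = 109.1316×34/72 = 51.5344 rpm, dir flips to −; running = −51.5344

-51.5344 rpm (opposite to input, |ω| = 51.5344 rpm)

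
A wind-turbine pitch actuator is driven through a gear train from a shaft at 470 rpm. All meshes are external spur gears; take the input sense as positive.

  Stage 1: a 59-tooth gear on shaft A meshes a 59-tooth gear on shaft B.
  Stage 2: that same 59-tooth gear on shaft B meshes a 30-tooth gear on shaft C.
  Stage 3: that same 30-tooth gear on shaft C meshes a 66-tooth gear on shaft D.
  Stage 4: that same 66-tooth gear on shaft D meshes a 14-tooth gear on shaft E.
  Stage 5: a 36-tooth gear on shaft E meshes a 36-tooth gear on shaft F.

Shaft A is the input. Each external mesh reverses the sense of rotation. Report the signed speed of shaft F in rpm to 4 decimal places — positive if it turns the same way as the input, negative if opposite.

-1980.7143 rpm (opposite to input, |ω| = 1980.7143 rpm)

Stage 1 [59T→59T]: ω = 470.0000×59/59 = 470.0000 rpm, dir flips to −; running = −470.0000
Stage 2 [59T→30T]: ω = 470.0000×59/30 = 924.3333 rpm, dir flips to +; running = +924.3333
Stage 3 [30T→66T]: ω = 924.3333×30/66 = 420.1515 rpm, dir flips to −; running = −420.1515
Stage 4 [66T→14T]: ω = 420.1515×66/14 = 1980.7143 rpm, dir flips to +; running = +1980.7143
Stage 5 [36T→36T]: ω = 1980.7143×36/36 = 1980.7143 rpm, dir flips to −; running = −1980.7143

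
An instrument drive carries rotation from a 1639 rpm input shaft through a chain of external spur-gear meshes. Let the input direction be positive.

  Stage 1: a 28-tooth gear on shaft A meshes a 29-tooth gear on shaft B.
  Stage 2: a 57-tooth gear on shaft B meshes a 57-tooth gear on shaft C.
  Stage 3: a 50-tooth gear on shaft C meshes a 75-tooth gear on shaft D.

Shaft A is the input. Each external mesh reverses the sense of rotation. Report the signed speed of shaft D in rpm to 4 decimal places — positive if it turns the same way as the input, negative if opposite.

-1054.9885 rpm (opposite to input, |ω| = 1054.9885 rpm)

Stage 1 [28T→29T]: ω = 1639.0000×28/29 = 1582.4828 rpm, dir flips to −; running = −1582.4828
Stage 2 [57T→57T]: ω = 1582.4828×57/57 = 1582.4828 rpm, dir flips to +; running = +1582.4828
Stage 3 [50T→75T]: ω = 1582.4828×50/75 = 1054.9885 rpm, dir flips to −; running = −1054.9885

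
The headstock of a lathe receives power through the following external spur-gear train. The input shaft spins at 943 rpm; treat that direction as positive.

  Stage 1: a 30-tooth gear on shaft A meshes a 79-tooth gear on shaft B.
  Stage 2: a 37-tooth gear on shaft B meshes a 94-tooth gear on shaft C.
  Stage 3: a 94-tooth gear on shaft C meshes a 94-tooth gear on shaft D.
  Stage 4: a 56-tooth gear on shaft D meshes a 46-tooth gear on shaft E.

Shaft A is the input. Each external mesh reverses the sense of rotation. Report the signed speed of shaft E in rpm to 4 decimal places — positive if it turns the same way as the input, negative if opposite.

Stage 1 [30T→79T]: ω = 943.0000×30/79 = 358.1013 rpm, dir flips to −; running = −358.1013
Stage 2 [37T→94T]: ω = 358.1013×37/94 = 140.9548 rpm, dir flips to +; running = +140.9548
Stage 3 [94T→94T]: ω = 140.9548×94/94 = 140.9548 rpm, dir flips to −; running = −140.9548
Stage 4 [56T→46T]: ω = 140.9548×56/46 = 171.5971 rpm, dir flips to +; running = +171.5971

+171.5971 rpm (same as input, |ω| = 171.5971 rpm)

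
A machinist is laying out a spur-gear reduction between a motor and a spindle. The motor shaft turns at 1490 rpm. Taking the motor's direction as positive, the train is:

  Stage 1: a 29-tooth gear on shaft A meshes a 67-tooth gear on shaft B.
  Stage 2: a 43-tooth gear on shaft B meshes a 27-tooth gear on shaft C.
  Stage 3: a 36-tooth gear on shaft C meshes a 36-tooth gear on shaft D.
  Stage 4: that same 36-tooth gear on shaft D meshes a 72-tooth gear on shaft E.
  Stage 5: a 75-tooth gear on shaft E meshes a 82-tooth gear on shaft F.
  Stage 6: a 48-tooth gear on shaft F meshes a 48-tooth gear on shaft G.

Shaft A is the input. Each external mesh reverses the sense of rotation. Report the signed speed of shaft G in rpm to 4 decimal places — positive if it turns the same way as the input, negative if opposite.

Stage 1 [29T→67T]: ω = 1490.0000×29/67 = 644.9254 rpm, dir flips to −; running = −644.9254
Stage 2 [43T→27T]: ω = 644.9254×43/27 = 1027.1034 rpm, dir flips to +; running = +1027.1034
Stage 3 [36T→36T]: ω = 1027.1034×36/36 = 1027.1034 rpm, dir flips to −; running = −1027.1034
Stage 4 [36T→72T]: ω = 1027.1034×36/72 = 513.5517 rpm, dir flips to +; running = +513.5517
Stage 5 [75T→82T]: ω = 513.5517×75/82 = 469.7119 rpm, dir flips to −; running = −469.7119
Stage 6 [48T→48T]: ω = 469.7119×48/48 = 469.7119 rpm, dir flips to +; running = +469.7119

+469.7119 rpm (same as input, |ω| = 469.7119 rpm)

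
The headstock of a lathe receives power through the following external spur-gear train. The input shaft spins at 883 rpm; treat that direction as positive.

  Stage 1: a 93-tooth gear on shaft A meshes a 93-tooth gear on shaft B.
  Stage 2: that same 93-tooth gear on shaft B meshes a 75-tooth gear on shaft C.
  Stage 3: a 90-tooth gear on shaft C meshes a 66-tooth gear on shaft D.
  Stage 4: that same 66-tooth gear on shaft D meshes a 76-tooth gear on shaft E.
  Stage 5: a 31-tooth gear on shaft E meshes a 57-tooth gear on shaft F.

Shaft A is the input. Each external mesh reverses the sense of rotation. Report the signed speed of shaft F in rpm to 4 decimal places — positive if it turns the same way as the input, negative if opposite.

Stage 1 [93T→93T]: ω = 883.0000×93/93 = 883.0000 rpm, dir flips to −; running = −883.0000
Stage 2 [93T→75T]: ω = 883.0000×93/75 = 1094.9200 rpm, dir flips to +; running = +1094.9200
Stage 3 [90T→66T]: ω = 1094.9200×90/66 = 1493.0727 rpm, dir flips to −; running = −1493.0727
Stage 4 [66T→76T]: ω = 1493.0727×66/76 = 1296.6158 rpm, dir flips to +; running = +1296.6158
Stage 5 [31T→57T]: ω = 1296.6158×31/57 = 705.1770 rpm, dir flips to −; running = −705.1770

-705.1770 rpm (opposite to input, |ω| = 705.1770 rpm)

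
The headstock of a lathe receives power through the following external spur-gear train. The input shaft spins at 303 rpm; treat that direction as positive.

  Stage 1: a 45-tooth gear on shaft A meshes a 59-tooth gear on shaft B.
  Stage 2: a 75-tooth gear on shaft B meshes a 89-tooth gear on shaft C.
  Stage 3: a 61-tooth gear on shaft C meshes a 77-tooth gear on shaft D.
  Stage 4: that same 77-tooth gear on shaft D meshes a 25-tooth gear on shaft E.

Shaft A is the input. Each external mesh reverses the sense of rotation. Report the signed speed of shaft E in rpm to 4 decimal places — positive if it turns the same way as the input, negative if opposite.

Stage 1 [45T→59T]: ω = 303.0000×45/59 = 231.1017 rpm, dir flips to −; running = −231.1017
Stage 2 [75T→89T]: ω = 231.1017×75/89 = 194.7486 rpm, dir flips to +; running = +194.7486
Stage 3 [61T→77T]: ω = 194.7486×61/77 = 154.2814 rpm, dir flips to −; running = −154.2814
Stage 4 [77T→25T]: ω = 154.2814×77/25 = 475.1866 rpm, dir flips to +; running = +475.1866

+475.1866 rpm (same as input, |ω| = 475.1866 rpm)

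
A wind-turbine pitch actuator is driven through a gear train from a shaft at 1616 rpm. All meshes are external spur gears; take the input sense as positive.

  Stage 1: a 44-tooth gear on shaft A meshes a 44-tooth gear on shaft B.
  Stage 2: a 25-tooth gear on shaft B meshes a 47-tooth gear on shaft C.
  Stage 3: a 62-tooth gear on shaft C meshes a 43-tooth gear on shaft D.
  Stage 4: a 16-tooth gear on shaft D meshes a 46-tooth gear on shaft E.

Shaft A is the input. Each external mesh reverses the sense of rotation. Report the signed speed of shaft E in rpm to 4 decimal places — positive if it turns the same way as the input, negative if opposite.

+431.0909 rpm (same as input, |ω| = 431.0909 rpm)

Stage 1 [44T→44T]: ω = 1616.0000×44/44 = 1616.0000 rpm, dir flips to −; running = −1616.0000
Stage 2 [25T→47T]: ω = 1616.0000×25/47 = 859.5745 rpm, dir flips to +; running = +859.5745
Stage 3 [62T→43T]: ω = 859.5745×62/43 = 1239.3864 rpm, dir flips to −; running = −1239.3864
Stage 4 [16T→46T]: ω = 1239.3864×16/46 = 431.0909 rpm, dir flips to +; running = +431.0909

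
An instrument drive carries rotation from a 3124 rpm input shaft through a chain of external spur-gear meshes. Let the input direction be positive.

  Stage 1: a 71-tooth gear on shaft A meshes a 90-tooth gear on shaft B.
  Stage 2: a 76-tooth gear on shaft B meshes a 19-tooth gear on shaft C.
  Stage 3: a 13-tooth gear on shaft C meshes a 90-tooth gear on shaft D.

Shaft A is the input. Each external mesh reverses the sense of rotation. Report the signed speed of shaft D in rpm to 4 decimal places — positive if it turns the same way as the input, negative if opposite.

-1423.9269 rpm (opposite to input, |ω| = 1423.9269 rpm)

Stage 1 [71T→90T]: ω = 3124.0000×71/90 = 2464.4889 rpm, dir flips to −; running = −2464.4889
Stage 2 [76T→19T]: ω = 2464.4889×76/19 = 9857.9556 rpm, dir flips to +; running = +9857.9556
Stage 3 [13T→90T]: ω = 9857.9556×13/90 = 1423.9269 rpm, dir flips to −; running = −1423.9269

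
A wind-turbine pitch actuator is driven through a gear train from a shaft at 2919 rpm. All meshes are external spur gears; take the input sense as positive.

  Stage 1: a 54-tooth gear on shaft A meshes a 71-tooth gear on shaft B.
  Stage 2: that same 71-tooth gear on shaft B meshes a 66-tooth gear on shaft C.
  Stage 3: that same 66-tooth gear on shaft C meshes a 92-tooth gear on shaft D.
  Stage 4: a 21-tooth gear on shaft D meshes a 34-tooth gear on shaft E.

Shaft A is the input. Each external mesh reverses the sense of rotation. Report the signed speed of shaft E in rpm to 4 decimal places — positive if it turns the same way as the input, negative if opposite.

+1058.2308 rpm (same as input, |ω| = 1058.2308 rpm)

Stage 1 [54T→71T]: ω = 2919.0000×54/71 = 2220.0845 rpm, dir flips to −; running = −2220.0845
Stage 2 [71T→66T]: ω = 2220.0845×71/66 = 2388.2727 rpm, dir flips to +; running = +2388.2727
Stage 3 [66T→92T]: ω = 2388.2727×66/92 = 1713.3261 rpm, dir flips to −; running = −1713.3261
Stage 4 [21T→34T]: ω = 1713.3261×21/34 = 1058.2308 rpm, dir flips to +; running = +1058.2308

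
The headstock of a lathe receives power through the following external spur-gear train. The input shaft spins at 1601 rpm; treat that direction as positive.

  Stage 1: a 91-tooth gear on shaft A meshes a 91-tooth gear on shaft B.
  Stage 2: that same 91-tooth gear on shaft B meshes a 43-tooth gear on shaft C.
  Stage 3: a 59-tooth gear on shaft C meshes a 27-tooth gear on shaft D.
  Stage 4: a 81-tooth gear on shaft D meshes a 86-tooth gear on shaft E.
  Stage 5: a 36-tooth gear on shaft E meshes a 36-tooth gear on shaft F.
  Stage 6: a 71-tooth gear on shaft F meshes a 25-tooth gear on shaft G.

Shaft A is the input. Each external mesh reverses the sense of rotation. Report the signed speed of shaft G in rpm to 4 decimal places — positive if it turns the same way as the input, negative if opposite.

Stage 1 [91T→91T]: ω = 1601.0000×91/91 = 1601.0000 rpm, dir flips to −; running = −1601.0000
Stage 2 [91T→43T]: ω = 1601.0000×91/43 = 3388.1628 rpm, dir flips to +; running = +3388.1628
Stage 3 [59T→27T]: ω = 3388.1628×59/27 = 7403.7631 rpm, dir flips to −; running = −7403.7631
Stage 4 [81T→86T]: ω = 7403.7631×81/86 = 6973.3118 rpm, dir flips to +; running = +6973.3118
Stage 5 [36T→36T]: ω = 6973.3118×36/36 = 6973.3118 rpm, dir flips to −; running = −6973.3118
Stage 6 [71T→25T]: ω = 6973.3118×71/25 = 19804.2055 rpm, dir flips to +; running = +19804.2055

+19804.2055 rpm (same as input, |ω| = 19804.2055 rpm)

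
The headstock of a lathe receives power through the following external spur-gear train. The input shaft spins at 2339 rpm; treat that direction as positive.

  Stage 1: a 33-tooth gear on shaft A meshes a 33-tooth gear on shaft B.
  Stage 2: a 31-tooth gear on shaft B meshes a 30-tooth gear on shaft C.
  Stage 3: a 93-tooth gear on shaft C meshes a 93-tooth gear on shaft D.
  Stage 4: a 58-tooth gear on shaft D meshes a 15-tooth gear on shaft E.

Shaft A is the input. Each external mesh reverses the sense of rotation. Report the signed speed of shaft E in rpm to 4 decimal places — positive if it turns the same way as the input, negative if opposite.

+9345.6044 rpm (same as input, |ω| = 9345.6044 rpm)

Stage 1 [33T→33T]: ω = 2339.0000×33/33 = 2339.0000 rpm, dir flips to −; running = −2339.0000
Stage 2 [31T→30T]: ω = 2339.0000×31/30 = 2416.9667 rpm, dir flips to +; running = +2416.9667
Stage 3 [93T→93T]: ω = 2416.9667×93/93 = 2416.9667 rpm, dir flips to −; running = −2416.9667
Stage 4 [58T→15T]: ω = 2416.9667×58/15 = 9345.6044 rpm, dir flips to +; running = +9345.6044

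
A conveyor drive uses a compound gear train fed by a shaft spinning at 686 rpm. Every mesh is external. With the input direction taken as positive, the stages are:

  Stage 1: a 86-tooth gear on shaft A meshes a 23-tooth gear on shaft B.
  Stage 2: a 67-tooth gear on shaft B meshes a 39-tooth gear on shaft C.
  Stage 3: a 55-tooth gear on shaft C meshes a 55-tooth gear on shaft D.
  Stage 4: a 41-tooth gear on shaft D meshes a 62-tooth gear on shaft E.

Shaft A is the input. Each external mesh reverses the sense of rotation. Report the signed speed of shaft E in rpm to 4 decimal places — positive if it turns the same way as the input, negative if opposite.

Stage 1 [86T→23T]: ω = 686.0000×86/23 = 2565.0435 rpm, dir flips to −; running = −2565.0435
Stage 2 [67T→39T]: ω = 2565.0435×67/39 = 4406.6132 rpm, dir flips to +; running = +4406.6132
Stage 3 [55T→55T]: ω = 4406.6132×55/55 = 4406.6132 rpm, dir flips to −; running = −4406.6132
Stage 4 [41T→62T]: ω = 4406.6132×41/62 = 2914.0506 rpm, dir flips to +; running = +2914.0506

+2914.0506 rpm (same as input, |ω| = 2914.0506 rpm)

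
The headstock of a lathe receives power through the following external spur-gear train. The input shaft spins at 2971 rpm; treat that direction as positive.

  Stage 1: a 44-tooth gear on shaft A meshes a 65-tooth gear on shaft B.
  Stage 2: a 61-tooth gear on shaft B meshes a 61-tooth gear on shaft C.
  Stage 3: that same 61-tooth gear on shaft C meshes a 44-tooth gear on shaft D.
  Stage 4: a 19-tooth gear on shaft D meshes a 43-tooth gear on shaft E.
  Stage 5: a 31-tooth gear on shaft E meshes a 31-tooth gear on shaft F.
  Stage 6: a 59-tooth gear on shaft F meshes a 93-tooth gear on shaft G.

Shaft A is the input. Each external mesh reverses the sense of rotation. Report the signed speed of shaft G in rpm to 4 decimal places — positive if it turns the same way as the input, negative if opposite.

Stage 1 [44T→65T]: ω = 2971.0000×44/65 = 2011.1385 rpm, dir flips to −; running = −2011.1385
Stage 2 [61T→61T]: ω = 2011.1385×61/61 = 2011.1385 rpm, dir flips to +; running = +2011.1385
Stage 3 [61T→44T]: ω = 2011.1385×61/44 = 2788.1692 rpm, dir flips to −; running = −2788.1692
Stage 4 [19T→43T]: ω = 2788.1692×19/43 = 1231.9818 rpm, dir flips to +; running = +1231.9818
Stage 5 [31T→31T]: ω = 1231.9818×31/31 = 1231.9818 rpm, dir flips to −; running = −1231.9818
Stage 6 [59T→93T]: ω = 1231.9818×59/93 = 781.5798 rpm, dir flips to +; running = +781.5798

+781.5798 rpm (same as input, |ω| = 781.5798 rpm)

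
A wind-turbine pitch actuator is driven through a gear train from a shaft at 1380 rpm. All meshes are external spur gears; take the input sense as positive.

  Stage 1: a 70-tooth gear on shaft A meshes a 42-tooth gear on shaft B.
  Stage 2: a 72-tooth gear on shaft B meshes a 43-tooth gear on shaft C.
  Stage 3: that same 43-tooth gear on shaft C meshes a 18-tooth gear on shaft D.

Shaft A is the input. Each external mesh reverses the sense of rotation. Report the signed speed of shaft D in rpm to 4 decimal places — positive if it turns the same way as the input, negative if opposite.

Stage 1 [70T→42T]: ω = 1380.0000×70/42 = 2300.0000 rpm, dir flips to −; running = −2300.0000
Stage 2 [72T→43T]: ω = 2300.0000×72/43 = 3851.1628 rpm, dir flips to +; running = +3851.1628
Stage 3 [43T→18T]: ω = 3851.1628×43/18 = 9200.0000 rpm, dir flips to −; running = −9200.0000

-9200.0000 rpm (opposite to input, |ω| = 9200.0000 rpm)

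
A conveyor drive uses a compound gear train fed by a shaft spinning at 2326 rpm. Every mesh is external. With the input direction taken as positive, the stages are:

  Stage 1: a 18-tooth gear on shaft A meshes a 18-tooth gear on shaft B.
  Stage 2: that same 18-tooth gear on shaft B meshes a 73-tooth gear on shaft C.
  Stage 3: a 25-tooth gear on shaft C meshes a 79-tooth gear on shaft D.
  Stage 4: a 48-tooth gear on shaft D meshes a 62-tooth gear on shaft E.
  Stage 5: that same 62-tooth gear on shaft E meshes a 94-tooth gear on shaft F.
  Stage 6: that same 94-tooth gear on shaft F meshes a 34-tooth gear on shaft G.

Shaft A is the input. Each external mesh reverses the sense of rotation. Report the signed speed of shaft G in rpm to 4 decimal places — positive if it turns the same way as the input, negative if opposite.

Stage 1 [18T→18T]: ω = 2326.0000×18/18 = 2326.0000 rpm, dir flips to −; running = −2326.0000
Stage 2 [18T→73T]: ω = 2326.0000×18/73 = 573.5342 rpm, dir flips to +; running = +573.5342
Stage 3 [25T→79T]: ω = 573.5342×25/79 = 181.4982 rpm, dir flips to −; running = −181.4982
Stage 4 [48T→62T]: ω = 181.4982×48/62 = 140.5147 rpm, dir flips to +; running = +140.5147
Stage 5 [62T→94T]: ω = 140.5147×62/94 = 92.6799 rpm, dir flips to −; running = −92.6799
Stage 6 [94T→34T]: ω = 92.6799×94/34 = 256.2327 rpm, dir flips to +; running = +256.2327

+256.2327 rpm (same as input, |ω| = 256.2327 rpm)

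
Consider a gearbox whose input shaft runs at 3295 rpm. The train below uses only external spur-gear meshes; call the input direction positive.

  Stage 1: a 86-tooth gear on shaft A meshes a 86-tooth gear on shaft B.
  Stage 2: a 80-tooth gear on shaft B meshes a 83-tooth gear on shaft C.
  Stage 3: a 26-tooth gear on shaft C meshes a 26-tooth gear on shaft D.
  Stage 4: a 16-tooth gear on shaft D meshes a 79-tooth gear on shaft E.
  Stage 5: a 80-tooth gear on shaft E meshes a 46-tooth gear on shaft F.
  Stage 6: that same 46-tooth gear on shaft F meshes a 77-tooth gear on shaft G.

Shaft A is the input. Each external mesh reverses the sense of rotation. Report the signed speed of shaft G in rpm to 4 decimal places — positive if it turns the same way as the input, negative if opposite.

Stage 1 [86T→86T]: ω = 3295.0000×86/86 = 3295.0000 rpm, dir flips to −; running = −3295.0000
Stage 2 [80T→83T]: ω = 3295.0000×80/83 = 3175.9036 rpm, dir flips to +; running = +3175.9036
Stage 3 [26T→26T]: ω = 3175.9036×26/26 = 3175.9036 rpm, dir flips to −; running = −3175.9036
Stage 4 [16T→79T]: ω = 3175.9036×16/79 = 643.2210 rpm, dir flips to +; running = +643.2210
Stage 5 [80T→46T]: ω = 643.2210×80/46 = 1118.6452 rpm, dir flips to −; running = −1118.6452
Stage 6 [46T→77T]: ω = 1118.6452×46/77 = 668.2815 rpm, dir flips to +; running = +668.2815

+668.2815 rpm (same as input, |ω| = 668.2815 rpm)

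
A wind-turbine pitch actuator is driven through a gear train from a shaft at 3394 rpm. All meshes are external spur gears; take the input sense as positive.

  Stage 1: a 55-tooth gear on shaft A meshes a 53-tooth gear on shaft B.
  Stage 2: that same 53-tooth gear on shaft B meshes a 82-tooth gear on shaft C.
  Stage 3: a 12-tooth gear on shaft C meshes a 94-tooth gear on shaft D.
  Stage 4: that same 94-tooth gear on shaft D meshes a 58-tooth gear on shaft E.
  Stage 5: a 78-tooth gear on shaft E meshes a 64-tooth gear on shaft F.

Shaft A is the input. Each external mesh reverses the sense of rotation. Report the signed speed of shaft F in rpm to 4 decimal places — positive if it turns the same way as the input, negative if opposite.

Stage 1 [55T→53T]: ω = 3394.0000×55/53 = 3522.0755 rpm, dir flips to −; running = −3522.0755
Stage 2 [53T→82T]: ω = 3522.0755×53/82 = 2276.4634 rpm, dir flips to +; running = +2276.4634
Stage 3 [12T→94T]: ω = 2276.4634×12/94 = 290.6124 rpm, dir flips to −; running = −290.6124
Stage 4 [94T→58T]: ω = 290.6124×94/58 = 470.9924 rpm, dir flips to +; running = +470.9924
Stage 5 [78T→64T]: ω = 470.9924×78/64 = 574.0220 rpm, dir flips to −; running = −574.0220

-574.0220 rpm (opposite to input, |ω| = 574.0220 rpm)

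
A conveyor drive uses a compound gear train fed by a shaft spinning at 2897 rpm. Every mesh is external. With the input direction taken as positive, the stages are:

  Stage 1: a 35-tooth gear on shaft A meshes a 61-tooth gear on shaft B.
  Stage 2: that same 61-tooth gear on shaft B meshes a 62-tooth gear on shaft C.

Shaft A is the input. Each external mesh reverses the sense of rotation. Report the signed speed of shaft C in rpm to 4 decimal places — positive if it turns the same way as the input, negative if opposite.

Stage 1 [35T→61T]: ω = 2897.0000×35/61 = 1662.2131 rpm, dir flips to −; running = −1662.2131
Stage 2 [61T→62T]: ω = 1662.2131×61/62 = 1635.4032 rpm, dir flips to +; running = +1635.4032

+1635.4032 rpm (same as input, |ω| = 1635.4032 rpm)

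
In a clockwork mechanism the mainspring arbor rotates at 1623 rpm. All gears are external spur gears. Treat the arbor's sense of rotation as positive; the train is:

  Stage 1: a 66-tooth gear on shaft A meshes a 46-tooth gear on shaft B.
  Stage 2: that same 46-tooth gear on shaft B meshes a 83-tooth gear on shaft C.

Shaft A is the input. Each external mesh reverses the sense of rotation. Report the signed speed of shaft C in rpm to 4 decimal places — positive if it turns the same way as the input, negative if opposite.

Stage 1 [66T→46T]: ω = 1623.0000×66/46 = 2328.6522 rpm, dir flips to −; running = −2328.6522
Stage 2 [46T→83T]: ω = 2328.6522×46/83 = 1290.5783 rpm, dir flips to +; running = +1290.5783

+1290.5783 rpm (same as input, |ω| = 1290.5783 rpm)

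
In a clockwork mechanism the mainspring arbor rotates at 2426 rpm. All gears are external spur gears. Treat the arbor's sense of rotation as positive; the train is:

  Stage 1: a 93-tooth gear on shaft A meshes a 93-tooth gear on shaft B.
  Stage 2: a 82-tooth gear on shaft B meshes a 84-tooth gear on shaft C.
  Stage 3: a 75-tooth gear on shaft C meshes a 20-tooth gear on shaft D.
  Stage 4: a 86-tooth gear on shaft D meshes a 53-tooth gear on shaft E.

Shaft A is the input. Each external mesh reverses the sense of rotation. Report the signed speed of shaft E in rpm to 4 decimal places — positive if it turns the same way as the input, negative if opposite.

+14410.5054 rpm (same as input, |ω| = 14410.5054 rpm)

Stage 1 [93T→93T]: ω = 2426.0000×93/93 = 2426.0000 rpm, dir flips to −; running = −2426.0000
Stage 2 [82T→84T]: ω = 2426.0000×82/84 = 2368.2381 rpm, dir flips to +; running = +2368.2381
Stage 3 [75T→20T]: ω = 2368.2381×75/20 = 8880.8929 rpm, dir flips to −; running = −8880.8929
Stage 4 [86T→53T]: ω = 8880.8929×86/53 = 14410.5054 rpm, dir flips to +; running = +14410.5054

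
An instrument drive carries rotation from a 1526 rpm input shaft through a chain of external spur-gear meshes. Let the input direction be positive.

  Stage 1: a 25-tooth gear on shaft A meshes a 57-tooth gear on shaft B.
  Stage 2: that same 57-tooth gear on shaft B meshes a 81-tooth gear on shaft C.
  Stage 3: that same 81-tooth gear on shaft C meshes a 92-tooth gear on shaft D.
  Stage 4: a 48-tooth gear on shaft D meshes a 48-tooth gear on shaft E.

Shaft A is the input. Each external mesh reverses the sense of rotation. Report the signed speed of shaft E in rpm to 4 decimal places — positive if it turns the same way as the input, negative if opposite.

+414.6739 rpm (same as input, |ω| = 414.6739 rpm)

Stage 1 [25T→57T]: ω = 1526.0000×25/57 = 669.2982 rpm, dir flips to −; running = −669.2982
Stage 2 [57T→81T]: ω = 669.2982×57/81 = 470.9877 rpm, dir flips to +; running = +470.9877
Stage 3 [81T→92T]: ω = 470.9877×81/92 = 414.6739 rpm, dir flips to −; running = −414.6739
Stage 4 [48T→48T]: ω = 414.6739×48/48 = 414.6739 rpm, dir flips to +; running = +414.6739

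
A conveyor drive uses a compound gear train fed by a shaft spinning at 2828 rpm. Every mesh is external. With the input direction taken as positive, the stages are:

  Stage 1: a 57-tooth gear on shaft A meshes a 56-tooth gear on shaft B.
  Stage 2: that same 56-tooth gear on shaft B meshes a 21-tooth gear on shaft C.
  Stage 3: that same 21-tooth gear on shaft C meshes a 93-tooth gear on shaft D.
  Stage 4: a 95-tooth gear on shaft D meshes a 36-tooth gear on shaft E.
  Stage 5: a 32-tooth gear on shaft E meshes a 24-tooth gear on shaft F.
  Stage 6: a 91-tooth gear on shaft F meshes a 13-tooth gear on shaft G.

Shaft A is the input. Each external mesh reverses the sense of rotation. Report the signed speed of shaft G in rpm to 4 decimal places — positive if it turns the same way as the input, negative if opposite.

+42690.2987 rpm (same as input, |ω| = 42690.2987 rpm)

Stage 1 [57T→56T]: ω = 2828.0000×57/56 = 2878.5000 rpm, dir flips to −; running = −2878.5000
Stage 2 [56T→21T]: ω = 2878.5000×56/21 = 7676.0000 rpm, dir flips to +; running = +7676.0000
Stage 3 [21T→93T]: ω = 7676.0000×21/93 = 1733.2903 rpm, dir flips to −; running = −1733.2903
Stage 4 [95T→36T]: ω = 1733.2903×95/36 = 4573.9606 rpm, dir flips to +; running = +4573.9606
Stage 5 [32T→24T]: ω = 4573.9606×32/24 = 6098.6141 rpm, dir flips to −; running = −6098.6141
Stage 6 [91T→13T]: ω = 6098.6141×91/13 = 42690.2987 rpm, dir flips to +; running = +42690.2987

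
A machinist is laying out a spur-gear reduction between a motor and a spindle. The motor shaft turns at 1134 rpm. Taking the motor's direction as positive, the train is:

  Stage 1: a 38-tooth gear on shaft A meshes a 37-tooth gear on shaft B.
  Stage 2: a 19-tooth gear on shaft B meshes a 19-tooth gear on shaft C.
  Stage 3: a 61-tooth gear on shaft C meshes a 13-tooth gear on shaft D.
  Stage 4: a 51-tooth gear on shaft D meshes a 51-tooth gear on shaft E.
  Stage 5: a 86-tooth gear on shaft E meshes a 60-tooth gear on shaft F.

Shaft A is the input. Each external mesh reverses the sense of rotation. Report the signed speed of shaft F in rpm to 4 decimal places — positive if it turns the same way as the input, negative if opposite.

Stage 1 [38T→37T]: ω = 1134.0000×38/37 = 1164.6486 rpm, dir flips to −; running = −1164.6486
Stage 2 [19T→19T]: ω = 1164.6486×19/19 = 1164.6486 rpm, dir flips to +; running = +1164.6486
Stage 3 [61T→13T]: ω = 1164.6486×61/13 = 5464.8898 rpm, dir flips to −; running = −5464.8898
Stage 4 [51T→51T]: ω = 5464.8898×51/51 = 5464.8898 rpm, dir flips to +; running = +5464.8898
Stage 5 [86T→60T]: ω = 5464.8898×86/60 = 7833.0087 rpm, dir flips to −; running = −7833.0087

-7833.0087 rpm (opposite to input, |ω| = 7833.0087 rpm)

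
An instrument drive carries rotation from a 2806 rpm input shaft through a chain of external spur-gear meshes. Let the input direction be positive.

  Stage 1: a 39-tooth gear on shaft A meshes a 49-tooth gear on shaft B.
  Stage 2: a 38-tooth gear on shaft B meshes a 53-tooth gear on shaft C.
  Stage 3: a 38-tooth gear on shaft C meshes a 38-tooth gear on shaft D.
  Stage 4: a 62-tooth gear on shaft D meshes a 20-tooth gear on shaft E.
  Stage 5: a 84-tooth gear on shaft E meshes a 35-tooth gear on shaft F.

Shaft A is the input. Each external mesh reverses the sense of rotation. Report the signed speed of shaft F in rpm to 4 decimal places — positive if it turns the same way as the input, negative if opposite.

Stage 1 [39T→49T]: ω = 2806.0000×39/49 = 2233.3469 rpm, dir flips to −; running = −2233.3469
Stage 2 [38T→53T]: ω = 2233.3469×38/53 = 1601.2676 rpm, dir flips to +; running = +1601.2676
Stage 3 [38T→38T]: ω = 1601.2676×38/38 = 1601.2676 rpm, dir flips to −; running = −1601.2676
Stage 4 [62T→20T]: ω = 1601.2676×62/20 = 4963.9296 rpm, dir flips to +; running = +4963.9296
Stage 5 [84T→35T]: ω = 4963.9296×84/35 = 11913.4311 rpm, dir flips to −; running = −11913.4311

-11913.4311 rpm (opposite to input, |ω| = 11913.4311 rpm)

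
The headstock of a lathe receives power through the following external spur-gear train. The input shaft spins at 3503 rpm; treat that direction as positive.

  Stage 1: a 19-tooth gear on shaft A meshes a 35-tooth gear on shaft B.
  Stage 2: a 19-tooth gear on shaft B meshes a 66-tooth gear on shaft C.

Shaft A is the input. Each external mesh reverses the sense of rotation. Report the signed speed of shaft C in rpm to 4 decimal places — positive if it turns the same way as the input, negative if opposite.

Stage 1 [19T→35T]: ω = 3503.0000×19/35 = 1901.6286 rpm, dir flips to −; running = −1901.6286
Stage 2 [19T→66T]: ω = 1901.6286×19/66 = 547.4385 rpm, dir flips to +; running = +547.4385

+547.4385 rpm (same as input, |ω| = 547.4385 rpm)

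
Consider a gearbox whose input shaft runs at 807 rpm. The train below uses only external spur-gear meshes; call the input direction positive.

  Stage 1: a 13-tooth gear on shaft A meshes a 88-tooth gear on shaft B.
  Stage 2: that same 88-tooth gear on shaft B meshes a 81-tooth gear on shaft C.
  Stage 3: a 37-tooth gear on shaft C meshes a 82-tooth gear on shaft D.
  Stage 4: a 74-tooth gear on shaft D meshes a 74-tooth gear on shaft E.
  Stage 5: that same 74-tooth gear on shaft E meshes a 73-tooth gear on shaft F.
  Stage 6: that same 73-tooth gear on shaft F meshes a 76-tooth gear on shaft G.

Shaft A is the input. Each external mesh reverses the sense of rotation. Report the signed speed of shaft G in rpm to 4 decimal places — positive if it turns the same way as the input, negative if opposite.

Stage 1 [13T→88T]: ω = 807.0000×13/88 = 119.2159 rpm, dir flips to −; running = −119.2159
Stage 2 [88T→81T]: ω = 119.2159×88/81 = 129.5185 rpm, dir flips to +; running = +129.5185
Stage 3 [37T→82T]: ω = 129.5185×37/82 = 58.4413 rpm, dir flips to −; running = −58.4413
Stage 4 [74T→74T]: ω = 58.4413×74/74 = 58.4413 rpm, dir flips to +; running = +58.4413
Stage 5 [74T→73T]: ω = 58.4413×74/73 = 59.2418 rpm, dir flips to −; running = −59.2418
Stage 6 [73T→76T]: ω = 59.2418×73/76 = 56.9034 rpm, dir flips to +; running = +56.9034

+56.9034 rpm (same as input, |ω| = 56.9034 rpm)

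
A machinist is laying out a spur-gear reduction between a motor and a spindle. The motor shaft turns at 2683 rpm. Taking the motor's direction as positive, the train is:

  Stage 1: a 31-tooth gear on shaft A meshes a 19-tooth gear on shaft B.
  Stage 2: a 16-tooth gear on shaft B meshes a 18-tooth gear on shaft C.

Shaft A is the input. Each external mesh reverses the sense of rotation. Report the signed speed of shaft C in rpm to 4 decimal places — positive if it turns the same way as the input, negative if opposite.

+3891.1345 rpm (same as input, |ω| = 3891.1345 rpm)

Stage 1 [31T→19T]: ω = 2683.0000×31/19 = 4377.5263 rpm, dir flips to −; running = −4377.5263
Stage 2 [16T→18T]: ω = 4377.5263×16/18 = 3891.1345 rpm, dir flips to +; running = +3891.1345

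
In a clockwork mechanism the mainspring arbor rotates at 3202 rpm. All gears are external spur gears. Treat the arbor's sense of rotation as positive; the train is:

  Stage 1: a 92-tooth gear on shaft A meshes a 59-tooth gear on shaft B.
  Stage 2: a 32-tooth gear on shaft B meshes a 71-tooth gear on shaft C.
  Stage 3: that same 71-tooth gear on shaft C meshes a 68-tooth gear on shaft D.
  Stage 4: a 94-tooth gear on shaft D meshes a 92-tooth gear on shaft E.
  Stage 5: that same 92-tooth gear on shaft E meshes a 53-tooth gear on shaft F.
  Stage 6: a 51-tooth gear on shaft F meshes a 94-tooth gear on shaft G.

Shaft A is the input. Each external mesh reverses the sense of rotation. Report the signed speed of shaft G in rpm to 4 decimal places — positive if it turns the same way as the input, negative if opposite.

+2260.9581 rpm (same as input, |ω| = 2260.9581 rpm)

Stage 1 [92T→59T]: ω = 3202.0000×92/59 = 4992.9492 rpm, dir flips to −; running = −4992.9492
Stage 2 [32T→71T]: ω = 4992.9492×32/71 = 2250.3433 rpm, dir flips to +; running = +2250.3433
Stage 3 [71T→68T]: ω = 2250.3433×71/68 = 2349.6231 rpm, dir flips to −; running = −2349.6231
Stage 4 [94T→92T]: ω = 2349.6231×94/92 = 2400.7019 rpm, dir flips to +; running = +2400.7019
Stage 5 [92T→53T]: ω = 2400.7019×92/53 = 4167.2561 rpm, dir flips to −; running = −4167.2561
Stage 6 [51T→94T]: ω = 4167.2561×51/94 = 2260.9581 rpm, dir flips to +; running = +2260.9581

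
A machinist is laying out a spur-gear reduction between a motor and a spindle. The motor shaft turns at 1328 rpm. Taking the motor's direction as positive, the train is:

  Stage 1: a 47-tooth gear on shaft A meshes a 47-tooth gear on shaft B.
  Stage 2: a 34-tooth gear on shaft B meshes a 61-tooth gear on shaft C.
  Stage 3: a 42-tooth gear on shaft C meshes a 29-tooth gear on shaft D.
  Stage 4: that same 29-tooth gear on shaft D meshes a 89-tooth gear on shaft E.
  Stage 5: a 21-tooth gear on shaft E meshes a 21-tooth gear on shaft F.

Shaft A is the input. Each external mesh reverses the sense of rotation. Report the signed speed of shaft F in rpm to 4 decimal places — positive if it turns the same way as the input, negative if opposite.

Stage 1 [47T→47T]: ω = 1328.0000×47/47 = 1328.0000 rpm, dir flips to −; running = −1328.0000
Stage 2 [34T→61T]: ω = 1328.0000×34/61 = 740.1967 rpm, dir flips to +; running = +740.1967
Stage 3 [42T→29T]: ω = 740.1967×42/29 = 1072.0090 rpm, dir flips to −; running = −1072.0090
Stage 4 [29T→89T]: ω = 1072.0090×29/89 = 349.3063 rpm, dir flips to +; running = +349.3063
Stage 5 [21T→21T]: ω = 349.3063×21/21 = 349.3063 rpm, dir flips to −; running = −349.3063

-349.3063 rpm (opposite to input, |ω| = 349.3063 rpm)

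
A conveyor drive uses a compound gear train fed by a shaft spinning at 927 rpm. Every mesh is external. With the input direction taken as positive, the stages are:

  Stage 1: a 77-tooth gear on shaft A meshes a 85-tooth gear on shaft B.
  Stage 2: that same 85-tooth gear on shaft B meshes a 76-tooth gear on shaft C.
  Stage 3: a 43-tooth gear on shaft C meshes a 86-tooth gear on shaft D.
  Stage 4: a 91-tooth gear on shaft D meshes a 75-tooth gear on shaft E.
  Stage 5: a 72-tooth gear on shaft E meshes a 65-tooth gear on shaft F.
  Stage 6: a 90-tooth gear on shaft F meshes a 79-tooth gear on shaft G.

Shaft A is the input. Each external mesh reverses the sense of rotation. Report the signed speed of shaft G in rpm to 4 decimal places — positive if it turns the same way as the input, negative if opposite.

+719.0210 rpm (same as input, |ω| = 719.0210 rpm)

Stage 1 [77T→85T]: ω = 927.0000×77/85 = 839.7529 rpm, dir flips to −; running = −839.7529
Stage 2 [85T→76T]: ω = 839.7529×85/76 = 939.1974 rpm, dir flips to +; running = +939.1974
Stage 3 [43T→86T]: ω = 939.1974×43/86 = 469.5987 rpm, dir flips to −; running = −469.5987
Stage 4 [91T→75T]: ω = 469.5987×91/75 = 569.7797 rpm, dir flips to +; running = +569.7797
Stage 5 [72T→65T]: ω = 569.7797×72/65 = 631.1406 rpm, dir flips to −; running = −631.1406
Stage 6 [90T→79T]: ω = 631.1406×90/79 = 719.0210 rpm, dir flips to +; running = +719.0210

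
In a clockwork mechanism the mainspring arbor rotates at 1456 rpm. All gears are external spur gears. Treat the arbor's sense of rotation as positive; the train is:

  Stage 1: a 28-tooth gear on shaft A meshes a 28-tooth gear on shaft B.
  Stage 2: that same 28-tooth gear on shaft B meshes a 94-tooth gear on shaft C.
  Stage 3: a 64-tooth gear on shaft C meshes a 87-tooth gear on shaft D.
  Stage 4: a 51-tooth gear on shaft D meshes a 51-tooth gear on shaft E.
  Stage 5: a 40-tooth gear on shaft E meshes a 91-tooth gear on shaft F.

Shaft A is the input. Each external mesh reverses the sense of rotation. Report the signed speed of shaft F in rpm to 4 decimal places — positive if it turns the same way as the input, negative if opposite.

-140.2397 rpm (opposite to input, |ω| = 140.2397 rpm)

Stage 1 [28T→28T]: ω = 1456.0000×28/28 = 1456.0000 rpm, dir flips to −; running = −1456.0000
Stage 2 [28T→94T]: ω = 1456.0000×28/94 = 433.7021 rpm, dir flips to +; running = +433.7021
Stage 3 [64T→87T]: ω = 433.7021×64/87 = 319.0452 rpm, dir flips to −; running = −319.0452
Stage 4 [51T→51T]: ω = 319.0452×51/51 = 319.0452 rpm, dir flips to +; running = +319.0452
Stage 5 [40T→91T]: ω = 319.0452×40/91 = 140.2397 rpm, dir flips to −; running = −140.2397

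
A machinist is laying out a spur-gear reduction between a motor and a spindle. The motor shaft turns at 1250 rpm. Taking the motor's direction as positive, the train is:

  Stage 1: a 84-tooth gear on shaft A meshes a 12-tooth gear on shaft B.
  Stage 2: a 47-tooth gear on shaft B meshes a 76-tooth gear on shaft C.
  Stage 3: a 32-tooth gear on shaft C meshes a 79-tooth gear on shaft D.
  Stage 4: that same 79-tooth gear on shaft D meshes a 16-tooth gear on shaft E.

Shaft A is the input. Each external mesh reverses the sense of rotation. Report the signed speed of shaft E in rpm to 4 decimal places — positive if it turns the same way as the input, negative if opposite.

Stage 1 [84T→12T]: ω = 1250.0000×84/12 = 8750.0000 rpm, dir flips to −; running = −8750.0000
Stage 2 [47T→76T]: ω = 8750.0000×47/76 = 5411.1842 rpm, dir flips to +; running = +5411.1842
Stage 3 [32T→79T]: ω = 5411.1842×32/79 = 2191.8721 rpm, dir flips to −; running = −2191.8721
Stage 4 [79T→16T]: ω = 2191.8721×79/16 = 10822.3684 rpm, dir flips to +; running = +10822.3684

+10822.3684 rpm (same as input, |ω| = 10822.3684 rpm)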